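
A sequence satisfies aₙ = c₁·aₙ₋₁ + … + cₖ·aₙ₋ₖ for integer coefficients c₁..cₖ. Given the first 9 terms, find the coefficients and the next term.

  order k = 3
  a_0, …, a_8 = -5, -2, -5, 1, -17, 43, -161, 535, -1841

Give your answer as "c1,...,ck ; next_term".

  a_3 = -3·-5 + 2·-2 + 2·-5 = 1
  a_4 = -3·1 + 2·-5 + 2·-2 = -17
  a_5 = -3·-17 + 2·1 + 2·-5 = 43
  a_6 = -3·43 + 2·-17 + 2·1 = -161
  a_7 = -3·-161 + 2·43 + 2·-17 = 535
  a_8 = -3·535 + 2·-161 + 2·43 = -1841
  a_9 = -3·-1841 + 2·535 + 2·-161 = 6271

-3,2,2 ; 6271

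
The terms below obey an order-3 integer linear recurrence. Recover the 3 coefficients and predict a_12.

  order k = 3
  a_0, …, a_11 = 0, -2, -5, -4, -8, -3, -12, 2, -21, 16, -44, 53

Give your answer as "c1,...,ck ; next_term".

0,2,-1 ; -104

  a_3 = 0·-5 + 2·-2 + -1·0 = -4
  a_4 = 0·-4 + 2·-5 + -1·-2 = -8
  a_5 = 0·-8 + 2·-4 + -1·-5 = -3
  a_6 = 0·-3 + 2·-8 + -1·-4 = -12
  a_7 = 0·-12 + 2·-3 + -1·-8 = 2
  a_8 = 0·2 + 2·-12 + -1·-3 = -21
  a_9 = 0·-21 + 2·2 + -1·-12 = 16
  a_10 = 0·16 + 2·-21 + -1·2 = -44
  a_11 = 0·-44 + 2·16 + -1·-21 = 53
  a_12 = 0·53 + 2·-44 + -1·16 = -104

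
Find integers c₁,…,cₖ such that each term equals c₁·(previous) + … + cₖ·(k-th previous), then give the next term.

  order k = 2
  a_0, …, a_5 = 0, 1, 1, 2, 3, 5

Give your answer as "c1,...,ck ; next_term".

  a_2 = 1·1 + 1·0 = 1
  a_3 = 1·1 + 1·1 = 2
  a_4 = 1·2 + 1·1 = 3
  a_5 = 1·3 + 1·2 = 5
  a_6 = 1·5 + 1·3 = 8

1,1 ; 8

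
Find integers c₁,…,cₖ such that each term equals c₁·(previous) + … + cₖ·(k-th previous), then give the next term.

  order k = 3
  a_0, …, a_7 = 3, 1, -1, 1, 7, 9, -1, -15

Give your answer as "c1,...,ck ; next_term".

  a_3 = 2·-1 + -3·1 + 2·3 = 1
  a_4 = 2·1 + -3·-1 + 2·1 = 7
  a_5 = 2·7 + -3·1 + 2·-1 = 9
  a_6 = 2·9 + -3·7 + 2·1 = -1
  a_7 = 2·-1 + -3·9 + 2·7 = -15
  a_8 = 2·-15 + -3·-1 + 2·9 = -9

2,-3,2 ; -9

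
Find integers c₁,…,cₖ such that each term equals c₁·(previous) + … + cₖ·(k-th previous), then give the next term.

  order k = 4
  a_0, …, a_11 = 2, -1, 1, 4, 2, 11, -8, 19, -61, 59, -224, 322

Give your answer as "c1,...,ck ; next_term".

0,3,-3,-2 ; -727

  a_4 = 0·4 + 3·1 + -3·-1 + -2·2 = 2
  a_5 = 0·2 + 3·4 + -3·1 + -2·-1 = 11
  a_6 = 0·11 + 3·2 + -3·4 + -2·1 = -8
  a_7 = 0·-8 + 3·11 + -3·2 + -2·4 = 19
  a_8 = 0·19 + 3·-8 + -3·11 + -2·2 = -61
  a_9 = 0·-61 + 3·19 + -3·-8 + -2·11 = 59
  a_10 = 0·59 + 3·-61 + -3·19 + -2·-8 = -224
  a_11 = 0·-224 + 3·59 + -3·-61 + -2·19 = 322
  a_12 = 0·322 + 3·-224 + -3·59 + -2·-61 = -727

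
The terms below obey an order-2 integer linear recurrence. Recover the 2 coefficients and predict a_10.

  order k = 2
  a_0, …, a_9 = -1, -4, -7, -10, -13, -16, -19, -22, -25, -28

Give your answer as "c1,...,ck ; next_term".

  a_2 = 2·-4 + -1·-1 = -7
  a_3 = 2·-7 + -1·-4 = -10
  a_4 = 2·-10 + -1·-7 = -13
  a_5 = 2·-13 + -1·-10 = -16
  a_6 = 2·-16 + -1·-13 = -19
  a_7 = 2·-19 + -1·-16 = -22
  a_8 = 2·-22 + -1·-19 = -25
  a_9 = 2·-25 + -1·-22 = -28
  a_10 = 2·-28 + -1·-25 = -31

2,-1 ; -31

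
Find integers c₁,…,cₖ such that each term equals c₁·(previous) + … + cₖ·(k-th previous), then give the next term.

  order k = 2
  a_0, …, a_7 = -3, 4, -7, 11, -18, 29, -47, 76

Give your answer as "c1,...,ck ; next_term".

  a_2 = -1·4 + 1·-3 = -7
  a_3 = -1·-7 + 1·4 = 11
  a_4 = -1·11 + 1·-7 = -18
  a_5 = -1·-18 + 1·11 = 29
  a_6 = -1·29 + 1·-18 = -47
  a_7 = -1·-47 + 1·29 = 76
  a_8 = -1·76 + 1·-47 = -123

-1,1 ; -123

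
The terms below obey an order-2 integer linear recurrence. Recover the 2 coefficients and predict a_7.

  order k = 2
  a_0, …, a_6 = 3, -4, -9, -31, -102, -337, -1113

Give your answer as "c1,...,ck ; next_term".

  a_2 = 3·-4 + 1·3 = -9
  a_3 = 3·-9 + 1·-4 = -31
  a_4 = 3·-31 + 1·-9 = -102
  a_5 = 3·-102 + 1·-31 = -337
  a_6 = 3·-337 + 1·-102 = -1113
  a_7 = 3·-1113 + 1·-337 = -3676

3,1 ; -3676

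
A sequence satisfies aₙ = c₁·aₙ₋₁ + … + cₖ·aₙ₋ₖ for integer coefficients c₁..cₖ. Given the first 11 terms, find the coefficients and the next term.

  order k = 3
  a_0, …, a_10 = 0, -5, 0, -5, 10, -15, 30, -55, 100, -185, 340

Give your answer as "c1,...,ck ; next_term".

-1,1,-1 ; -625

  a_3 = -1·0 + 1·-5 + -1·0 = -5
  a_4 = -1·-5 + 1·0 + -1·-5 = 10
  a_5 = -1·10 + 1·-5 + -1·0 = -15
  a_6 = -1·-15 + 1·10 + -1·-5 = 30
  a_7 = -1·30 + 1·-15 + -1·10 = -55
  a_8 = -1·-55 + 1·30 + -1·-15 = 100
  a_9 = -1·100 + 1·-55 + -1·30 = -185
  a_10 = -1·-185 + 1·100 + -1·-55 = 340
  a_11 = -1·340 + 1·-185 + -1·100 = -625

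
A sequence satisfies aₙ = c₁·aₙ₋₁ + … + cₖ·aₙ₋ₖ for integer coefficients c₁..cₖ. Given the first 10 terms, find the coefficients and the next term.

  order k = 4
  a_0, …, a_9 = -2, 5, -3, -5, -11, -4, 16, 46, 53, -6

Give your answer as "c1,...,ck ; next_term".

  a_4 = 2·-5 + -2·-3 + -1·5 + 1·-2 = -11
  a_5 = 2·-11 + -2·-5 + -1·-3 + 1·5 = -4
  a_6 = 2·-4 + -2·-11 + -1·-5 + 1·-3 = 16
  a_7 = 2·16 + -2·-4 + -1·-11 + 1·-5 = 46
  a_8 = 2·46 + -2·16 + -1·-4 + 1·-11 = 53
  a_9 = 2·53 + -2·46 + -1·16 + 1·-4 = -6
  a_10 = 2·-6 + -2·53 + -1·46 + 1·16 = -148

2,-2,-1,1 ; -148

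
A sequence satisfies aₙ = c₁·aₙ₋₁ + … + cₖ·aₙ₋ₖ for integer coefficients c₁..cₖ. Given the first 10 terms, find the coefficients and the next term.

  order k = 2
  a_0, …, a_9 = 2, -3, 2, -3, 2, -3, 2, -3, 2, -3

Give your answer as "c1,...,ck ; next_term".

  a_2 = 0·-3 + 1·2 = 2
  a_3 = 0·2 + 1·-3 = -3
  a_4 = 0·-3 + 1·2 = 2
  a_5 = 0·2 + 1·-3 = -3
  a_6 = 0·-3 + 1·2 = 2
  a_7 = 0·2 + 1·-3 = -3
  a_8 = 0·-3 + 1·2 = 2
  a_9 = 0·2 + 1·-3 = -3
  a_10 = 0·-3 + 1·2 = 2

0,1 ; 2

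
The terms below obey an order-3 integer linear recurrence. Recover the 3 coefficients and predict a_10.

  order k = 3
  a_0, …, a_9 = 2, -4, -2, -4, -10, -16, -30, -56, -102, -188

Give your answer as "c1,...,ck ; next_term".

1,1,1 ; -346

  a_3 = 1·-2 + 1·-4 + 1·2 = -4
  a_4 = 1·-4 + 1·-2 + 1·-4 = -10
  a_5 = 1·-10 + 1·-4 + 1·-2 = -16
  a_6 = 1·-16 + 1·-10 + 1·-4 = -30
  a_7 = 1·-30 + 1·-16 + 1·-10 = -56
  a_8 = 1·-56 + 1·-30 + 1·-16 = -102
  a_9 = 1·-102 + 1·-56 + 1·-30 = -188
  a_10 = 1·-188 + 1·-102 + 1·-56 = -346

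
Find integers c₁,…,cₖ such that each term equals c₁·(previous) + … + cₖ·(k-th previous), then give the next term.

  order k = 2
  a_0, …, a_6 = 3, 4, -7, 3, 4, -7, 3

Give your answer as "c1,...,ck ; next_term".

  a_2 = -1·4 + -1·3 = -7
  a_3 = -1·-7 + -1·4 = 3
  a_4 = -1·3 + -1·-7 = 4
  a_5 = -1·4 + -1·3 = -7
  a_6 = -1·-7 + -1·4 = 3
  a_7 = -1·3 + -1·-7 = 4

-1,-1 ; 4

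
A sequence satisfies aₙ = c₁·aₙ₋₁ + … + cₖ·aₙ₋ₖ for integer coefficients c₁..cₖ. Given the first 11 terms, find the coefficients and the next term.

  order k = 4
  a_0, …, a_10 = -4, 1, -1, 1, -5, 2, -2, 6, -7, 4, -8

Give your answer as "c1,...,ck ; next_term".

  a_4 = 0·1 + 0·-1 + -1·1 + 1·-4 = -5
  a_5 = 0·-5 + 0·1 + -1·-1 + 1·1 = 2
  a_6 = 0·2 + 0·-5 + -1·1 + 1·-1 = -2
  a_7 = 0·-2 + 0·2 + -1·-5 + 1·1 = 6
  a_8 = 0·6 + 0·-2 + -1·2 + 1·-5 = -7
  a_9 = 0·-7 + 0·6 + -1·-2 + 1·2 = 4
  a_10 = 0·4 + 0·-7 + -1·6 + 1·-2 = -8
  a_11 = 0·-8 + 0·4 + -1·-7 + 1·6 = 13

0,0,-1,1 ; 13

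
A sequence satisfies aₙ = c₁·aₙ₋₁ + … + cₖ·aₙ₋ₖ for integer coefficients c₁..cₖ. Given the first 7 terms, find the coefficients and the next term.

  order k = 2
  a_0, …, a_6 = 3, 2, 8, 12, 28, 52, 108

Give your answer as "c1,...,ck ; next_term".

  a_2 = 1·2 + 2·3 = 8
  a_3 = 1·8 + 2·2 = 12
  a_4 = 1·12 + 2·8 = 28
  a_5 = 1·28 + 2·12 = 52
  a_6 = 1·52 + 2·28 = 108
  a_7 = 1·108 + 2·52 = 212

1,2 ; 212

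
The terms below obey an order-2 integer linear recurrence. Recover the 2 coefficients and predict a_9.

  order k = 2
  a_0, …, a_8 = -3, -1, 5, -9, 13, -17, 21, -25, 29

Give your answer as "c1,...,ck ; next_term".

  a_2 = -2·-1 + -1·-3 = 5
  a_3 = -2·5 + -1·-1 = -9
  a_4 = -2·-9 + -1·5 = 13
  a_5 = -2·13 + -1·-9 = -17
  a_6 = -2·-17 + -1·13 = 21
  a_7 = -2·21 + -1·-17 = -25
  a_8 = -2·-25 + -1·21 = 29
  a_9 = -2·29 + -1·-25 = -33

-2,-1 ; -33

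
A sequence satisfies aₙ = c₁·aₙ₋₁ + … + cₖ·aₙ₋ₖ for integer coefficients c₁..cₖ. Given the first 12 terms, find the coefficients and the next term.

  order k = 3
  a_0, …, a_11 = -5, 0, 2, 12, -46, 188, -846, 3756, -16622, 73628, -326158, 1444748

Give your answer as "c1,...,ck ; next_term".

-4,1,-4 ; -6399662

  a_3 = -4·2 + 1·0 + -4·-5 = 12
  a_4 = -4·12 + 1·2 + -4·0 = -46
  a_5 = -4·-46 + 1·12 + -4·2 = 188
  a_6 = -4·188 + 1·-46 + -4·12 = -846
  a_7 = -4·-846 + 1·188 + -4·-46 = 3756
  a_8 = -4·3756 + 1·-846 + -4·188 = -16622
  a_9 = -4·-16622 + 1·3756 + -4·-846 = 73628
  a_10 = -4·73628 + 1·-16622 + -4·3756 = -326158
  a_11 = -4·-326158 + 1·73628 + -4·-16622 = 1444748
  a_12 = -4·1444748 + 1·-326158 + -4·73628 = -6399662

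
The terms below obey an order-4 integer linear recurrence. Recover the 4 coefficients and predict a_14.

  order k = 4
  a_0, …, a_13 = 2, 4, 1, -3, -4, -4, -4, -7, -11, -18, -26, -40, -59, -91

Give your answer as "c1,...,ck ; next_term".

  a_4 = 1·-3 + 1·1 + -1·4 + 1·2 = -4
  a_5 = 1·-4 + 1·-3 + -1·1 + 1·4 = -4
  a_6 = 1·-4 + 1·-4 + -1·-3 + 1·1 = -4
  a_7 = 1·-4 + 1·-4 + -1·-4 + 1·-3 = -7
  a_8 = 1·-7 + 1·-4 + -1·-4 + 1·-4 = -11
  a_9 = 1·-11 + 1·-7 + -1·-4 + 1·-4 = -18
  a_10 = 1·-18 + 1·-11 + -1·-7 + 1·-4 = -26
  a_11 = 1·-26 + 1·-18 + -1·-11 + 1·-7 = -40
  a_12 = 1·-40 + 1·-26 + -1·-18 + 1·-11 = -59
  a_13 = 1·-59 + 1·-40 + -1·-26 + 1·-18 = -91
  a_14 = 1·-91 + 1·-59 + -1·-40 + 1·-26 = -136

1,1,-1,1 ; -136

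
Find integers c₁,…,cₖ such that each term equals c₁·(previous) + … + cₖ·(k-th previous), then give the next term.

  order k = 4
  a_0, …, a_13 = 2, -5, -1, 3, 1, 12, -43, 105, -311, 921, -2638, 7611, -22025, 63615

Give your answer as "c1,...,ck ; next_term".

-3,-1,-3,-3 ; -183739

  a_4 = -3·3 + -1·-1 + -3·-5 + -3·2 = 1
  a_5 = -3·1 + -1·3 + -3·-1 + -3·-5 = 12
  a_6 = -3·12 + -1·1 + -3·3 + -3·-1 = -43
  a_7 = -3·-43 + -1·12 + -3·1 + -3·3 = 105
  a_8 = -3·105 + -1·-43 + -3·12 + -3·1 = -311
  a_9 = -3·-311 + -1·105 + -3·-43 + -3·12 = 921
  a_10 = -3·921 + -1·-311 + -3·105 + -3·-43 = -2638
  a_11 = -3·-2638 + -1·921 + -3·-311 + -3·105 = 7611
  a_12 = -3·7611 + -1·-2638 + -3·921 + -3·-311 = -22025
  a_13 = -3·-22025 + -1·7611 + -3·-2638 + -3·921 = 63615
  a_14 = -3·63615 + -1·-22025 + -3·7611 + -3·-2638 = -183739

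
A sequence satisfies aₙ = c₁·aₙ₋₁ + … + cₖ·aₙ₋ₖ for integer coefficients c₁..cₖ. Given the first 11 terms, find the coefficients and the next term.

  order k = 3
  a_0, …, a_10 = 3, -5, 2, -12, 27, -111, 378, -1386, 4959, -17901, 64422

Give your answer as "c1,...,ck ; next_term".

  a_3 = -3·2 + 3·-5 + 3·3 = -12
  a_4 = -3·-12 + 3·2 + 3·-5 = 27
  a_5 = -3·27 + 3·-12 + 3·2 = -111
  a_6 = -3·-111 + 3·27 + 3·-12 = 378
  a_7 = -3·378 + 3·-111 + 3·27 = -1386
  a_8 = -3·-1386 + 3·378 + 3·-111 = 4959
  a_9 = -3·4959 + 3·-1386 + 3·378 = -17901
  a_10 = -3·-17901 + 3·4959 + 3·-1386 = 64422
  a_11 = -3·64422 + 3·-17901 + 3·4959 = -232092

-3,3,3 ; -232092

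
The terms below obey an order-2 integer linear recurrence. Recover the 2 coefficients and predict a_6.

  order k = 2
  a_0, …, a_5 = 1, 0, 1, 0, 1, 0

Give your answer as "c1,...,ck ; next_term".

  a_2 = 0·0 + 1·1 = 1
  a_3 = 0·1 + 1·0 = 0
  a_4 = 0·0 + 1·1 = 1
  a_5 = 0·1 + 1·0 = 0
  a_6 = 0·0 + 1·1 = 1

0,1 ; 1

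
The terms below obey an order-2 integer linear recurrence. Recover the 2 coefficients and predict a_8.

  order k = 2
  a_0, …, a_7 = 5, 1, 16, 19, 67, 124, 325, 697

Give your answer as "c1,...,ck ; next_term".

  a_2 = 1·1 + 3·5 = 16
  a_3 = 1·16 + 3·1 = 19
  a_4 = 1·19 + 3·16 = 67
  a_5 = 1·67 + 3·19 = 124
  a_6 = 1·124 + 3·67 = 325
  a_7 = 1·325 + 3·124 = 697
  a_8 = 1·697 + 3·325 = 1672

1,3 ; 1672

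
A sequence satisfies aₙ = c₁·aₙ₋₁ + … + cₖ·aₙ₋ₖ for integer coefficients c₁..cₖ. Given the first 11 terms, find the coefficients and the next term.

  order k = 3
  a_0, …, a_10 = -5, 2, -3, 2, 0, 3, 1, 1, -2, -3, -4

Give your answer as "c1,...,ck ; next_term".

  a_3 = 1·-3 + 0·2 + -1·-5 = 2
  a_4 = 1·2 + 0·-3 + -1·2 = 0
  a_5 = 1·0 + 0·2 + -1·-3 = 3
  a_6 = 1·3 + 0·0 + -1·2 = 1
  a_7 = 1·1 + 0·3 + -1·0 = 1
  a_8 = 1·1 + 0·1 + -1·3 = -2
  a_9 = 1·-2 + 0·1 + -1·1 = -3
  a_10 = 1·-3 + 0·-2 + -1·1 = -4
  a_11 = 1·-4 + 0·-3 + -1·-2 = -2

1,0,-1 ; -2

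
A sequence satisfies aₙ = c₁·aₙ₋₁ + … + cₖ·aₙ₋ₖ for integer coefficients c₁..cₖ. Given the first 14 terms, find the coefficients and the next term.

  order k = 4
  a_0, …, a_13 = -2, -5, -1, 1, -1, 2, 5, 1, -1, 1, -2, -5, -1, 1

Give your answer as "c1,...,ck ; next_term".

  a_4 = 1·1 + -1·-1 + 1·-5 + -1·-2 = -1
  a_5 = 1·-1 + -1·1 + 1·-1 + -1·-5 = 2
  a_6 = 1·2 + -1·-1 + 1·1 + -1·-1 = 5
  a_7 = 1·5 + -1·2 + 1·-1 + -1·1 = 1
  a_8 = 1·1 + -1·5 + 1·2 + -1·-1 = -1
  a_9 = 1·-1 + -1·1 + 1·5 + -1·2 = 1
  a_10 = 1·1 + -1·-1 + 1·1 + -1·5 = -2
  a_11 = 1·-2 + -1·1 + 1·-1 + -1·1 = -5
  a_12 = 1·-5 + -1·-2 + 1·1 + -1·-1 = -1
  a_13 = 1·-1 + -1·-5 + 1·-2 + -1·1 = 1
  a_14 = 1·1 + -1·-1 + 1·-5 + -1·-2 = -1

1,-1,1,-1 ; -1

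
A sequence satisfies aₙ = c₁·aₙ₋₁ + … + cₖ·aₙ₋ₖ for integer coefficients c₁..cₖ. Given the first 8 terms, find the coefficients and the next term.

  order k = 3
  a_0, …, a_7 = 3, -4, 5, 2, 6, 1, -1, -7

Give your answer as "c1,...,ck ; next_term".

1,0,-1 ; -8

  a_3 = 1·5 + 0·-4 + -1·3 = 2
  a_4 = 1·2 + 0·5 + -1·-4 = 6
  a_5 = 1·6 + 0·2 + -1·5 = 1
  a_6 = 1·1 + 0·6 + -1·2 = -1
  a_7 = 1·-1 + 0·1 + -1·6 = -7
  a_8 = 1·-7 + 0·-1 + -1·1 = -8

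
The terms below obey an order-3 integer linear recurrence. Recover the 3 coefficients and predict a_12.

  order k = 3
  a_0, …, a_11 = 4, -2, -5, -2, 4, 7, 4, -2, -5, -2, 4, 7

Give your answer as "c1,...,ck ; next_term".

2,-2,1 ; 4

  a_3 = 2·-5 + -2·-2 + 1·4 = -2
  a_4 = 2·-2 + -2·-5 + 1·-2 = 4
  a_5 = 2·4 + -2·-2 + 1·-5 = 7
  a_6 = 2·7 + -2·4 + 1·-2 = 4
  a_7 = 2·4 + -2·7 + 1·4 = -2
  a_8 = 2·-2 + -2·4 + 1·7 = -5
  a_9 = 2·-5 + -2·-2 + 1·4 = -2
  a_10 = 2·-2 + -2·-5 + 1·-2 = 4
  a_11 = 2·4 + -2·-2 + 1·-5 = 7
  a_12 = 2·7 + -2·4 + 1·-2 = 4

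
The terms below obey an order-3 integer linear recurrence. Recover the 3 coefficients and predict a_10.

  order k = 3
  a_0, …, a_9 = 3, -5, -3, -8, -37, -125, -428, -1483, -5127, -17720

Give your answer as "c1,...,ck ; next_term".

3,1,2 ; -61253

  a_3 = 3·-3 + 1·-5 + 2·3 = -8
  a_4 = 3·-8 + 1·-3 + 2·-5 = -37
  a_5 = 3·-37 + 1·-8 + 2·-3 = -125
  a_6 = 3·-125 + 1·-37 + 2·-8 = -428
  a_7 = 3·-428 + 1·-125 + 2·-37 = -1483
  a_8 = 3·-1483 + 1·-428 + 2·-125 = -5127
  a_9 = 3·-5127 + 1·-1483 + 2·-428 = -17720
  a_10 = 3·-17720 + 1·-5127 + 2·-1483 = -61253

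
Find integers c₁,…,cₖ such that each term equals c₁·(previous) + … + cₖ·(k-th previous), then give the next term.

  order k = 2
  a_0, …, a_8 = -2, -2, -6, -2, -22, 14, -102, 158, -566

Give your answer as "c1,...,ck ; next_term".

  a_2 = -1·-2 + 4·-2 = -6
  a_3 = -1·-6 + 4·-2 = -2
  a_4 = -1·-2 + 4·-6 = -22
  a_5 = -1·-22 + 4·-2 = 14
  a_6 = -1·14 + 4·-22 = -102
  a_7 = -1·-102 + 4·14 = 158
  a_8 = -1·158 + 4·-102 = -566
  a_9 = -1·-566 + 4·158 = 1198

-1,4 ; 1198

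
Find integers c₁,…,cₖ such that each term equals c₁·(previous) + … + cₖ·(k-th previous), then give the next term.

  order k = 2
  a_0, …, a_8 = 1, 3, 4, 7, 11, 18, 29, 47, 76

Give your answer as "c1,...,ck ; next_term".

  a_2 = 1·3 + 1·1 = 4
  a_3 = 1·4 + 1·3 = 7
  a_4 = 1·7 + 1·4 = 11
  a_5 = 1·11 + 1·7 = 18
  a_6 = 1·18 + 1·11 = 29
  a_7 = 1·29 + 1·18 = 47
  a_8 = 1·47 + 1·29 = 76
  a_9 = 1·76 + 1·47 = 123

1,1 ; 123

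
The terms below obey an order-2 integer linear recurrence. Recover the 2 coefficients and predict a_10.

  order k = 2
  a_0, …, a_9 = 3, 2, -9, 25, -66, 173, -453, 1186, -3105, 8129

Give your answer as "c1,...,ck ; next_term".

-3,-1 ; -21282

  a_2 = -3·2 + -1·3 = -9
  a_3 = -3·-9 + -1·2 = 25
  a_4 = -3·25 + -1·-9 = -66
  a_5 = -3·-66 + -1·25 = 173
  a_6 = -3·173 + -1·-66 = -453
  a_7 = -3·-453 + -1·173 = 1186
  a_8 = -3·1186 + -1·-453 = -3105
  a_9 = -3·-3105 + -1·1186 = 8129
  a_10 = -3·8129 + -1·-3105 = -21282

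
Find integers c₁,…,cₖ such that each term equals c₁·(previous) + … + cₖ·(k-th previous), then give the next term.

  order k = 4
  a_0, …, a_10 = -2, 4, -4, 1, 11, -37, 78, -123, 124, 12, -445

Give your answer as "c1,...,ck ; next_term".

-1,2,3,-4 ; 1333

  a_4 = -1·1 + 2·-4 + 3·4 + -4·-2 = 11
  a_5 = -1·11 + 2·1 + 3·-4 + -4·4 = -37
  a_6 = -1·-37 + 2·11 + 3·1 + -4·-4 = 78
  a_7 = -1·78 + 2·-37 + 3·11 + -4·1 = -123
  a_8 = -1·-123 + 2·78 + 3·-37 + -4·11 = 124
  a_9 = -1·124 + 2·-123 + 3·78 + -4·-37 = 12
  a_10 = -1·12 + 2·124 + 3·-123 + -4·78 = -445
  a_11 = -1·-445 + 2·12 + 3·124 + -4·-123 = 1333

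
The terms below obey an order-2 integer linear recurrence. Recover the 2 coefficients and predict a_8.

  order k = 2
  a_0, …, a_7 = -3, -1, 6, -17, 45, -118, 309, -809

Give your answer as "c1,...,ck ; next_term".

-3,-1 ; 2118

  a_2 = -3·-1 + -1·-3 = 6
  a_3 = -3·6 + -1·-1 = -17
  a_4 = -3·-17 + -1·6 = 45
  a_5 = -3·45 + -1·-17 = -118
  a_6 = -3·-118 + -1·45 = 309
  a_7 = -3·309 + -1·-118 = -809
  a_8 = -3·-809 + -1·309 = 2118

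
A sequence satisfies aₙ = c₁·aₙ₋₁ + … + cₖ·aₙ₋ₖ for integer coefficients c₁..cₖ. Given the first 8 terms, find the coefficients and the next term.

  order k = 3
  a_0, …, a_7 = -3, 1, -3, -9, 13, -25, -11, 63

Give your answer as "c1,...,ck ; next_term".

-1,0,4 ; -163

  a_3 = -1·-3 + 0·1 + 4·-3 = -9
  a_4 = -1·-9 + 0·-3 + 4·1 = 13
  a_5 = -1·13 + 0·-9 + 4·-3 = -25
  a_6 = -1·-25 + 0·13 + 4·-9 = -11
  a_7 = -1·-11 + 0·-25 + 4·13 = 63
  a_8 = -1·63 + 0·-11 + 4·-25 = -163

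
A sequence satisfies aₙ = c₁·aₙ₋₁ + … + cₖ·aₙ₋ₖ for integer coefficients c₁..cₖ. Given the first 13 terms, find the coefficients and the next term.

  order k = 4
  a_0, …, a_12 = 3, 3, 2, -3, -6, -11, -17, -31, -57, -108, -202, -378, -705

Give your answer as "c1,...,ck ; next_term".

2,0,-1,1 ; -1316

  a_4 = 2·-3 + 0·2 + -1·3 + 1·3 = -6
  a_5 = 2·-6 + 0·-3 + -1·2 + 1·3 = -11
  a_6 = 2·-11 + 0·-6 + -1·-3 + 1·2 = -17
  a_7 = 2·-17 + 0·-11 + -1·-6 + 1·-3 = -31
  a_8 = 2·-31 + 0·-17 + -1·-11 + 1·-6 = -57
  a_9 = 2·-57 + 0·-31 + -1·-17 + 1·-11 = -108
  a_10 = 2·-108 + 0·-57 + -1·-31 + 1·-17 = -202
  a_11 = 2·-202 + 0·-108 + -1·-57 + 1·-31 = -378
  a_12 = 2·-378 + 0·-202 + -1·-108 + 1·-57 = -705
  a_13 = 2·-705 + 0·-378 + -1·-202 + 1·-108 = -1316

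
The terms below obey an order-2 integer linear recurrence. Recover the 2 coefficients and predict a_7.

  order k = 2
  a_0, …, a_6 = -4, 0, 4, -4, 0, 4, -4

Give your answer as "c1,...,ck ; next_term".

  a_2 = -1·0 + -1·-4 = 4
  a_3 = -1·4 + -1·0 = -4
  a_4 = -1·-4 + -1·4 = 0
  a_5 = -1·0 + -1·-4 = 4
  a_6 = -1·4 + -1·0 = -4
  a_7 = -1·-4 + -1·4 = 0

-1,-1 ; 0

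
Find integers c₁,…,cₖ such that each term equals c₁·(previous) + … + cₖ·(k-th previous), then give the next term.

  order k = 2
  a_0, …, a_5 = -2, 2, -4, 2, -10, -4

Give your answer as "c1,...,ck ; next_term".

1,3 ; -34

  a_2 = 1·2 + 3·-2 = -4
  a_3 = 1·-4 + 3·2 = 2
  a_4 = 1·2 + 3·-4 = -10
  a_5 = 1·-10 + 3·2 = -4
  a_6 = 1·-4 + 3·-10 = -34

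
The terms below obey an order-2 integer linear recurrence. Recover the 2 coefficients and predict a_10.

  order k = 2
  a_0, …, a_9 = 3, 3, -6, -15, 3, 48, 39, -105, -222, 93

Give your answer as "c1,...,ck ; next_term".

1,-3 ; 759

  a_2 = 1·3 + -3·3 = -6
  a_3 = 1·-6 + -3·3 = -15
  a_4 = 1·-15 + -3·-6 = 3
  a_5 = 1·3 + -3·-15 = 48
  a_6 = 1·48 + -3·3 = 39
  a_7 = 1·39 + -3·48 = -105
  a_8 = 1·-105 + -3·39 = -222
  a_9 = 1·-222 + -3·-105 = 93
  a_10 = 1·93 + -3·-222 = 759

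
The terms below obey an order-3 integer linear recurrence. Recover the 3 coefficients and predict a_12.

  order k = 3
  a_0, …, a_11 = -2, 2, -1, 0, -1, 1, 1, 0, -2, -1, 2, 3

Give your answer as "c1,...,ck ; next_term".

0,-1,-1 ; -1

  a_3 = 0·-1 + -1·2 + -1·-2 = 0
  a_4 = 0·0 + -1·-1 + -1·2 = -1
  a_5 = 0·-1 + -1·0 + -1·-1 = 1
  a_6 = 0·1 + -1·-1 + -1·0 = 1
  a_7 = 0·1 + -1·1 + -1·-1 = 0
  a_8 = 0·0 + -1·1 + -1·1 = -2
  a_9 = 0·-2 + -1·0 + -1·1 = -1
  a_10 = 0·-1 + -1·-2 + -1·0 = 2
  a_11 = 0·2 + -1·-1 + -1·-2 = 3
  a_12 = 0·3 + -1·2 + -1·-1 = -1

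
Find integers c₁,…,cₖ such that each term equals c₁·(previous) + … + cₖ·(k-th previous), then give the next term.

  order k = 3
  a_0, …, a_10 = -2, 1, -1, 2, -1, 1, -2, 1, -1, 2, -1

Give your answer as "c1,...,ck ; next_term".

  a_3 = 0·-1 + 0·1 + -1·-2 = 2
  a_4 = 0·2 + 0·-1 + -1·1 = -1
  a_5 = 0·-1 + 0·2 + -1·-1 = 1
  a_6 = 0·1 + 0·-1 + -1·2 = -2
  a_7 = 0·-2 + 0·1 + -1·-1 = 1
  a_8 = 0·1 + 0·-2 + -1·1 = -1
  a_9 = 0·-1 + 0·1 + -1·-2 = 2
  a_10 = 0·2 + 0·-1 + -1·1 = -1
  a_11 = 0·-1 + 0·2 + -1·-1 = 1

0,0,-1 ; 1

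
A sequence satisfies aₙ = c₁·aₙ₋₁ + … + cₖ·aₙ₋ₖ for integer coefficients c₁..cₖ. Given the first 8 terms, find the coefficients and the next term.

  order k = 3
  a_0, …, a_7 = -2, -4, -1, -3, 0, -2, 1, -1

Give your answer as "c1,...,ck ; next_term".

1,1,-1 ; 2

  a_3 = 1·-1 + 1·-4 + -1·-2 = -3
  a_4 = 1·-3 + 1·-1 + -1·-4 = 0
  a_5 = 1·0 + 1·-3 + -1·-1 = -2
  a_6 = 1·-2 + 1·0 + -1·-3 = 1
  a_7 = 1·1 + 1·-2 + -1·0 = -1
  a_8 = 1·-1 + 1·1 + -1·-2 = 2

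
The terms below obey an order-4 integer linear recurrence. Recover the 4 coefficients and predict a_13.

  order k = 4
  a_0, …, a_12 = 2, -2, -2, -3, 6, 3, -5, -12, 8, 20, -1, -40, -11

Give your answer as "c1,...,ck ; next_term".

0,-1,-1,1 ; 61

  a_4 = 0·-3 + -1·-2 + -1·-2 + 1·2 = 6
  a_5 = 0·6 + -1·-3 + -1·-2 + 1·-2 = 3
  a_6 = 0·3 + -1·6 + -1·-3 + 1·-2 = -5
  a_7 = 0·-5 + -1·3 + -1·6 + 1·-3 = -12
  a_8 = 0·-12 + -1·-5 + -1·3 + 1·6 = 8
  a_9 = 0·8 + -1·-12 + -1·-5 + 1·3 = 20
  a_10 = 0·20 + -1·8 + -1·-12 + 1·-5 = -1
  a_11 = 0·-1 + -1·20 + -1·8 + 1·-12 = -40
  a_12 = 0·-40 + -1·-1 + -1·20 + 1·8 = -11
  a_13 = 0·-11 + -1·-40 + -1·-1 + 1·20 = 61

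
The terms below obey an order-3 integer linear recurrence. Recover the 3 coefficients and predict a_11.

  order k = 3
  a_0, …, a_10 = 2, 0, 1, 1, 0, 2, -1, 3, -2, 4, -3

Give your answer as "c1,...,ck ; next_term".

-1,1,1 ; 5

  a_3 = -1·1 + 1·0 + 1·2 = 1
  a_4 = -1·1 + 1·1 + 1·0 = 0
  a_5 = -1·0 + 1·1 + 1·1 = 2
  a_6 = -1·2 + 1·0 + 1·1 = -1
  a_7 = -1·-1 + 1·2 + 1·0 = 3
  a_8 = -1·3 + 1·-1 + 1·2 = -2
  a_9 = -1·-2 + 1·3 + 1·-1 = 4
  a_10 = -1·4 + 1·-2 + 1·3 = -3
  a_11 = -1·-3 + 1·4 + 1·-2 = 5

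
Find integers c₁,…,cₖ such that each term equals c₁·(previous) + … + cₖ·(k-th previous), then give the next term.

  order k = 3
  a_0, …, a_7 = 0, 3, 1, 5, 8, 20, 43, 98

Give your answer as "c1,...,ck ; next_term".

  a_3 = 2·1 + 1·3 + -1·0 = 5
  a_4 = 2·5 + 1·1 + -1·3 = 8
  a_5 = 2·8 + 1·5 + -1·1 = 20
  a_6 = 2·20 + 1·8 + -1·5 = 43
  a_7 = 2·43 + 1·20 + -1·8 = 98
  a_8 = 2·98 + 1·43 + -1·20 = 219

2,1,-1 ; 219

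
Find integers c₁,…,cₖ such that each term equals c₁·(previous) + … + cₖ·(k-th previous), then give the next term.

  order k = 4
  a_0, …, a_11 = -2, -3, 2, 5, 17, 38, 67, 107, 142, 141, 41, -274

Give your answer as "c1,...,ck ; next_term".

  a_4 = 2·5 + 0·2 + -1·-3 + -2·-2 = 17
  a_5 = 2·17 + 0·5 + -1·2 + -2·-3 = 38
  a_6 = 2·38 + 0·17 + -1·5 + -2·2 = 67
  a_7 = 2·67 + 0·38 + -1·17 + -2·5 = 107
  a_8 = 2·107 + 0·67 + -1·38 + -2·17 = 142
  a_9 = 2·142 + 0·107 + -1·67 + -2·38 = 141
  a_10 = 2·141 + 0·142 + -1·107 + -2·67 = 41
  a_11 = 2·41 + 0·141 + -1·142 + -2·107 = -274
  a_12 = 2·-274 + 0·41 + -1·141 + -2·142 = -973

2,0,-1,-2 ; -973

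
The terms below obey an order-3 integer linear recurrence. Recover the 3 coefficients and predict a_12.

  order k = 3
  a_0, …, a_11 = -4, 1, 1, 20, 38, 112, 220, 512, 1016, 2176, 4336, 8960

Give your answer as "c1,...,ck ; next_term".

2,2,-4 ; 17888

  a_3 = 2·1 + 2·1 + -4·-4 = 20
  a_4 = 2·20 + 2·1 + -4·1 = 38
  a_5 = 2·38 + 2·20 + -4·1 = 112
  a_6 = 2·112 + 2·38 + -4·20 = 220
  a_7 = 2·220 + 2·112 + -4·38 = 512
  a_8 = 2·512 + 2·220 + -4·112 = 1016
  a_9 = 2·1016 + 2·512 + -4·220 = 2176
  a_10 = 2·2176 + 2·1016 + -4·512 = 4336
  a_11 = 2·4336 + 2·2176 + -4·1016 = 8960
  a_12 = 2·8960 + 2·4336 + -4·2176 = 17888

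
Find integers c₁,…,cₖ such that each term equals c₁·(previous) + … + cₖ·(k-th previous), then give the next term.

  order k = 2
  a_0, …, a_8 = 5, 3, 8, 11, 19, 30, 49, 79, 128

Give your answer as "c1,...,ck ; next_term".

  a_2 = 1·3 + 1·5 = 8
  a_3 = 1·8 + 1·3 = 11
  a_4 = 1·11 + 1·8 = 19
  a_5 = 1·19 + 1·11 = 30
  a_6 = 1·30 + 1·19 = 49
  a_7 = 1·49 + 1·30 = 79
  a_8 = 1·79 + 1·49 = 128
  a_9 = 1·128 + 1·79 = 207

1,1 ; 207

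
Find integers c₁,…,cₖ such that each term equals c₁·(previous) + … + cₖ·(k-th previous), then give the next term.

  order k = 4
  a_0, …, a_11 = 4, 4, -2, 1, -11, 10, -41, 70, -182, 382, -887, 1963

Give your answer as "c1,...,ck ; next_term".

-1,3,0,-1 ; -4442

  a_4 = -1·1 + 3·-2 + 0·4 + -1·4 = -11
  a_5 = -1·-11 + 3·1 + 0·-2 + -1·4 = 10
  a_6 = -1·10 + 3·-11 + 0·1 + -1·-2 = -41
  a_7 = -1·-41 + 3·10 + 0·-11 + -1·1 = 70
  a_8 = -1·70 + 3·-41 + 0·10 + -1·-11 = -182
  a_9 = -1·-182 + 3·70 + 0·-41 + -1·10 = 382
  a_10 = -1·382 + 3·-182 + 0·70 + -1·-41 = -887
  a_11 = -1·-887 + 3·382 + 0·-182 + -1·70 = 1963
  a_12 = -1·1963 + 3·-887 + 0·382 + -1·-182 = -4442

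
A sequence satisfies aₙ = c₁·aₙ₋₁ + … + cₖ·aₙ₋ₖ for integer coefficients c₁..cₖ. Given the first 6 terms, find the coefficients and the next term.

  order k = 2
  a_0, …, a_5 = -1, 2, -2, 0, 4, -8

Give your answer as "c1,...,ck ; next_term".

  a_2 = -2·2 + -2·-1 = -2
  a_3 = -2·-2 + -2·2 = 0
  a_4 = -2·0 + -2·-2 = 4
  a_5 = -2·4 + -2·0 = -8
  a_6 = -2·-8 + -2·4 = 8

-2,-2 ; 8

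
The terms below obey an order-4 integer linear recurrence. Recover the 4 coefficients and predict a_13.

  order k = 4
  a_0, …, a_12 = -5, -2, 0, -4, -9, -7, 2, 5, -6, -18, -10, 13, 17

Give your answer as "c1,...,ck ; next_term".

  a_4 = 1·-4 + -1·0 + 0·-2 + 1·-5 = -9
  a_5 = 1·-9 + -1·-4 + 0·0 + 1·-2 = -7
  a_6 = 1·-7 + -1·-9 + 0·-4 + 1·0 = 2
  a_7 = 1·2 + -1·-7 + 0·-9 + 1·-4 = 5
  a_8 = 1·5 + -1·2 + 0·-7 + 1·-9 = -6
  a_9 = 1·-6 + -1·5 + 0·2 + 1·-7 = -18
  a_10 = 1·-18 + -1·-6 + 0·5 + 1·2 = -10
  a_11 = 1·-10 + -1·-18 + 0·-6 + 1·5 = 13
  a_12 = 1·13 + -1·-10 + 0·-18 + 1·-6 = 17
  a_13 = 1·17 + -1·13 + 0·-10 + 1·-18 = -14

1,-1,0,1 ; -14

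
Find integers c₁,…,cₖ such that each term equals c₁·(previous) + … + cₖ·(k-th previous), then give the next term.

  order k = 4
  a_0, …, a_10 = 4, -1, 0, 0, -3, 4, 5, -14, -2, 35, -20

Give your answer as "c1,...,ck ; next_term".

-1,-3,-1,-1 ; -69

  a_4 = -1·0 + -3·0 + -1·-1 + -1·4 = -3
  a_5 = -1·-3 + -3·0 + -1·0 + -1·-1 = 4
  a_6 = -1·4 + -3·-3 + -1·0 + -1·0 = 5
  a_7 = -1·5 + -3·4 + -1·-3 + -1·0 = -14
  a_8 = -1·-14 + -3·5 + -1·4 + -1·-3 = -2
  a_9 = -1·-2 + -3·-14 + -1·5 + -1·4 = 35
  a_10 = -1·35 + -3·-2 + -1·-14 + -1·5 = -20
  a_11 = -1·-20 + -3·35 + -1·-2 + -1·-14 = -69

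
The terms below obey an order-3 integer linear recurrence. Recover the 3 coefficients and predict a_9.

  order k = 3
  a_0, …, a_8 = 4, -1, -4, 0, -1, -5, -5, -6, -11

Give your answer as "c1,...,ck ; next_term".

  a_3 = 1·-4 + 0·-1 + 1·4 = 0
  a_4 = 1·0 + 0·-4 + 1·-1 = -1
  a_5 = 1·-1 + 0·0 + 1·-4 = -5
  a_6 = 1·-5 + 0·-1 + 1·0 = -5
  a_7 = 1·-5 + 0·-5 + 1·-1 = -6
  a_8 = 1·-6 + 0·-5 + 1·-5 = -11
  a_9 = 1·-11 + 0·-6 + 1·-5 = -16

1,0,1 ; -16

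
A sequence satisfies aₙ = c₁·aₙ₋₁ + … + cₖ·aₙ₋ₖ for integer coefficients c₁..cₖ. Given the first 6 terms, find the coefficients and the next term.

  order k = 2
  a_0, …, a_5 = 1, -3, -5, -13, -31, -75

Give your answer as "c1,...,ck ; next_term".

2,1 ; -181

  a_2 = 2·-3 + 1·1 = -5
  a_3 = 2·-5 + 1·-3 = -13
  a_4 = 2·-13 + 1·-5 = -31
  a_5 = 2·-31 + 1·-13 = -75
  a_6 = 2·-75 + 1·-31 = -181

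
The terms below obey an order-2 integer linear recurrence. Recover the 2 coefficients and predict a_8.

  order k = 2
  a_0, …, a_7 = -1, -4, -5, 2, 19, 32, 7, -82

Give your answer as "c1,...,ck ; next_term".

2,-3 ; -185

  a_2 = 2·-4 + -3·-1 = -5
  a_3 = 2·-5 + -3·-4 = 2
  a_4 = 2·2 + -3·-5 = 19
  a_5 = 2·19 + -3·2 = 32
  a_6 = 2·32 + -3·19 = 7
  a_7 = 2·7 + -3·32 = -82
  a_8 = 2·-82 + -3·7 = -185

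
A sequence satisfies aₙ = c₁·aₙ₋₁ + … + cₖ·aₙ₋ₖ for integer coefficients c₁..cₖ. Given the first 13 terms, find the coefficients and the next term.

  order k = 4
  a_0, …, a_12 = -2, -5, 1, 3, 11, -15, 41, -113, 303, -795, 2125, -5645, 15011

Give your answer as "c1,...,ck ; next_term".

-1,3,-3,2 ; -39911

  a_4 = -1·3 + 3·1 + -3·-5 + 2·-2 = 11
  a_5 = -1·11 + 3·3 + -3·1 + 2·-5 = -15
  a_6 = -1·-15 + 3·11 + -3·3 + 2·1 = 41
  a_7 = -1·41 + 3·-15 + -3·11 + 2·3 = -113
  a_8 = -1·-113 + 3·41 + -3·-15 + 2·11 = 303
  a_9 = -1·303 + 3·-113 + -3·41 + 2·-15 = -795
  a_10 = -1·-795 + 3·303 + -3·-113 + 2·41 = 2125
  a_11 = -1·2125 + 3·-795 + -3·303 + 2·-113 = -5645
  a_12 = -1·-5645 + 3·2125 + -3·-795 + 2·303 = 15011
  a_13 = -1·15011 + 3·-5645 + -3·2125 + 2·-795 = -39911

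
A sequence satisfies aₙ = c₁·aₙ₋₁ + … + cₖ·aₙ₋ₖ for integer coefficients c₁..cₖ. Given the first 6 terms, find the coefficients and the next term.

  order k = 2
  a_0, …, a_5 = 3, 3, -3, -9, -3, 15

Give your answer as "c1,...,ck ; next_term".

1,-2 ; 21

  a_2 = 1·3 + -2·3 = -3
  a_3 = 1·-3 + -2·3 = -9
  a_4 = 1·-9 + -2·-3 = -3
  a_5 = 1·-3 + -2·-9 = 15
  a_6 = 1·15 + -2·-3 = 21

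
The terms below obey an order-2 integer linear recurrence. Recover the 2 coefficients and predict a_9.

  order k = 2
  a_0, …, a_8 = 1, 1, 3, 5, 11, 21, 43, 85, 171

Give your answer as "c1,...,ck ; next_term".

  a_2 = 1·1 + 2·1 = 3
  a_3 = 1·3 + 2·1 = 5
  a_4 = 1·5 + 2·3 = 11
  a_5 = 1·11 + 2·5 = 21
  a_6 = 1·21 + 2·11 = 43
  a_7 = 1·43 + 2·21 = 85
  a_8 = 1·85 + 2·43 = 171
  a_9 = 1·171 + 2·85 = 341

1,2 ; 341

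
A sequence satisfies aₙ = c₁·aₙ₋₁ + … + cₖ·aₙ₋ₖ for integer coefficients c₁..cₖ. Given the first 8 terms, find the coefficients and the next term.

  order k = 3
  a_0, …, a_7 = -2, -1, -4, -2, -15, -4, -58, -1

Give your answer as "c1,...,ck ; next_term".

  a_3 = 0·-4 + 4·-1 + -1·-2 = -2
  a_4 = 0·-2 + 4·-4 + -1·-1 = -15
  a_5 = 0·-15 + 4·-2 + -1·-4 = -4
  a_6 = 0·-4 + 4·-15 + -1·-2 = -58
  a_7 = 0·-58 + 4·-4 + -1·-15 = -1
  a_8 = 0·-1 + 4·-58 + -1·-4 = -228

0,4,-1 ; -228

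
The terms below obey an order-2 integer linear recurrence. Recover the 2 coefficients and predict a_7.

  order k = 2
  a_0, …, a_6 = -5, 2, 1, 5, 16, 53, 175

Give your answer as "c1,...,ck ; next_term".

3,1 ; 578

  a_2 = 3·2 + 1·-5 = 1
  a_3 = 3·1 + 1·2 = 5
  a_4 = 3·5 + 1·1 = 16
  a_5 = 3·16 + 1·5 = 53
  a_6 = 3·53 + 1·16 = 175
  a_7 = 3·175 + 1·53 = 578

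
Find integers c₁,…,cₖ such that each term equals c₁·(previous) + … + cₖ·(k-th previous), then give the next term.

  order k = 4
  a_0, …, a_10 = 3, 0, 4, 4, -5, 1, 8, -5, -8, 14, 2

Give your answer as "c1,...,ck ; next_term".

  a_4 = -1·4 + -1·4 + 0·0 + 1·3 = -5
  a_5 = -1·-5 + -1·4 + 0·4 + 1·0 = 1
  a_6 = -1·1 + -1·-5 + 0·4 + 1·4 = 8
  a_7 = -1·8 + -1·1 + 0·-5 + 1·4 = -5
  a_8 = -1·-5 + -1·8 + 0·1 + 1·-5 = -8
  a_9 = -1·-8 + -1·-5 + 0·8 + 1·1 = 14
  a_10 = -1·14 + -1·-8 + 0·-5 + 1·8 = 2
  a_11 = -1·2 + -1·14 + 0·-8 + 1·-5 = -21

-1,-1,0,1 ; -21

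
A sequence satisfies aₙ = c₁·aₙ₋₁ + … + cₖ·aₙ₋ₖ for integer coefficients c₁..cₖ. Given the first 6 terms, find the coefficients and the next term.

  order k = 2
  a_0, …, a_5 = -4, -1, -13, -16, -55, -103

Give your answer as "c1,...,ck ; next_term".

1,3 ; -268

  a_2 = 1·-1 + 3·-4 = -13
  a_3 = 1·-13 + 3·-1 = -16
  a_4 = 1·-16 + 3·-13 = -55
  a_5 = 1·-55 + 3·-16 = -103
  a_6 = 1·-103 + 3·-55 = -268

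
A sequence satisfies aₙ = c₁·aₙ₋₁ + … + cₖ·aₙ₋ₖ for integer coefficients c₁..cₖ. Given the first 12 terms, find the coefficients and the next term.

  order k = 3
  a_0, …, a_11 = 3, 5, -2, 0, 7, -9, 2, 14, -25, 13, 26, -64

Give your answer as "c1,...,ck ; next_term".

-1,-1,1 ; 51

  a_3 = -1·-2 + -1·5 + 1·3 = 0
  a_4 = -1·0 + -1·-2 + 1·5 = 7
  a_5 = -1·7 + -1·0 + 1·-2 = -9
  a_6 = -1·-9 + -1·7 + 1·0 = 2
  a_7 = -1·2 + -1·-9 + 1·7 = 14
  a_8 = -1·14 + -1·2 + 1·-9 = -25
  a_9 = -1·-25 + -1·14 + 1·2 = 13
  a_10 = -1·13 + -1·-25 + 1·14 = 26
  a_11 = -1·26 + -1·13 + 1·-25 = -64
  a_12 = -1·-64 + -1·26 + 1·13 = 51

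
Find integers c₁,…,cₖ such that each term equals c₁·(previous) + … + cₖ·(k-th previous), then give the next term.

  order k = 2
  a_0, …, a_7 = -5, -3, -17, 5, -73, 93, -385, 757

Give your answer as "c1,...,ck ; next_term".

-1,4 ; -2297

  a_2 = -1·-3 + 4·-5 = -17
  a_3 = -1·-17 + 4·-3 = 5
  a_4 = -1·5 + 4·-17 = -73
  a_5 = -1·-73 + 4·5 = 93
  a_6 = -1·93 + 4·-73 = -385
  a_7 = -1·-385 + 4·93 = 757
  a_8 = -1·757 + 4·-385 = -2297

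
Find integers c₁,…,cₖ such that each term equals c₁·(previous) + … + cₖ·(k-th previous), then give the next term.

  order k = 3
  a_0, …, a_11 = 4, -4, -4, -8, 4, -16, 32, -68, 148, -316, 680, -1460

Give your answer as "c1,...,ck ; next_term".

  a_3 = -1·-4 + 2·-4 + -1·4 = -8
  a_4 = -1·-8 + 2·-4 + -1·-4 = 4
  a_5 = -1·4 + 2·-8 + -1·-4 = -16
  a_6 = -1·-16 + 2·4 + -1·-8 = 32
  a_7 = -1·32 + 2·-16 + -1·4 = -68
  a_8 = -1·-68 + 2·32 + -1·-16 = 148
  a_9 = -1·148 + 2·-68 + -1·32 = -316
  a_10 = -1·-316 + 2·148 + -1·-68 = 680
  a_11 = -1·680 + 2·-316 + -1·148 = -1460
  a_12 = -1·-1460 + 2·680 + -1·-316 = 3136

-1,2,-1 ; 3136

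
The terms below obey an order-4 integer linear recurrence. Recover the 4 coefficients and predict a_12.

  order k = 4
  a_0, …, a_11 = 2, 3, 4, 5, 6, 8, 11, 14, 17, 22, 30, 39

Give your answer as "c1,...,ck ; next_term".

  a_4 = 1·5 + -1·4 + 1·3 + 1·2 = 6
  a_5 = 1·6 + -1·5 + 1·4 + 1·3 = 8
  a_6 = 1·8 + -1·6 + 1·5 + 1·4 = 11
  a_7 = 1·11 + -1·8 + 1·6 + 1·5 = 14
  a_8 = 1·14 + -1·11 + 1·8 + 1·6 = 17
  a_9 = 1·17 + -1·14 + 1·11 + 1·8 = 22
  a_10 = 1·22 + -1·17 + 1·14 + 1·11 = 30
  a_11 = 1·30 + -1·22 + 1·17 + 1·14 = 39
  a_12 = 1·39 + -1·30 + 1·22 + 1·17 = 48

1,-1,1,1 ; 48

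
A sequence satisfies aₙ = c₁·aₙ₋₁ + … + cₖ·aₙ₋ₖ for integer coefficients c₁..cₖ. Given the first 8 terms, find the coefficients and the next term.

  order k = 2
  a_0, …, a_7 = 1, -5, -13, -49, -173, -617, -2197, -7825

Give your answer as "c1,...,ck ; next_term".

  a_2 = 3·-5 + 2·1 = -13
  a_3 = 3·-13 + 2·-5 = -49
  a_4 = 3·-49 + 2·-13 = -173
  a_5 = 3·-173 + 2·-49 = -617
  a_6 = 3·-617 + 2·-173 = -2197
  a_7 = 3·-2197 + 2·-617 = -7825
  a_8 = 3·-7825 + 2·-2197 = -27869

3,2 ; -27869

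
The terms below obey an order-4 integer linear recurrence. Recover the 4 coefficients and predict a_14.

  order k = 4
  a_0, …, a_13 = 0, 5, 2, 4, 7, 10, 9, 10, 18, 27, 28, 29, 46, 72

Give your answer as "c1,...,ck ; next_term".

  a_4 = 1·4 + -1·2 + 1·5 + 1·0 = 7
  a_5 = 1·7 + -1·4 + 1·2 + 1·5 = 10
  a_6 = 1·10 + -1·7 + 1·4 + 1·2 = 9
  a_7 = 1·9 + -1·10 + 1·7 + 1·4 = 10
  a_8 = 1·10 + -1·9 + 1·10 + 1·7 = 18
  a_9 = 1·18 + -1·10 + 1·9 + 1·10 = 27
  a_10 = 1·27 + -1·18 + 1·10 + 1·9 = 28
  a_11 = 1·28 + -1·27 + 1·18 + 1·10 = 29
  a_12 = 1·29 + -1·28 + 1·27 + 1·18 = 46
  a_13 = 1·46 + -1·29 + 1·28 + 1·27 = 72
  a_14 = 1·72 + -1·46 + 1·29 + 1·28 = 83

1,-1,1,1 ; 83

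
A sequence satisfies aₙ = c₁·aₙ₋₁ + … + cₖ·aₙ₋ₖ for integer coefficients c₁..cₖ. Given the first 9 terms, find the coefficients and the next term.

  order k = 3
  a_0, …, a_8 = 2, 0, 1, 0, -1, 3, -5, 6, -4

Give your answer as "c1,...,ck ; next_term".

-2,-1,1 ; -3

  a_3 = -2·1 + -1·0 + 1·2 = 0
  a_4 = -2·0 + -1·1 + 1·0 = -1
  a_5 = -2·-1 + -1·0 + 1·1 = 3
  a_6 = -2·3 + -1·-1 + 1·0 = -5
  a_7 = -2·-5 + -1·3 + 1·-1 = 6
  a_8 = -2·6 + -1·-5 + 1·3 = -4
  a_9 = -2·-4 + -1·6 + 1·-5 = -3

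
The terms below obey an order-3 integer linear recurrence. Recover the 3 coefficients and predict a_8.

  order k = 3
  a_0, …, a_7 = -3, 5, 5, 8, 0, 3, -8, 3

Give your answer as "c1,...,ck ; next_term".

0,1,-1 ; -11

  a_3 = 0·5 + 1·5 + -1·-3 = 8
  a_4 = 0·8 + 1·5 + -1·5 = 0
  a_5 = 0·0 + 1·8 + -1·5 = 3
  a_6 = 0·3 + 1·0 + -1·8 = -8
  a_7 = 0·-8 + 1·3 + -1·0 = 3
  a_8 = 0·3 + 1·-8 + -1·3 = -11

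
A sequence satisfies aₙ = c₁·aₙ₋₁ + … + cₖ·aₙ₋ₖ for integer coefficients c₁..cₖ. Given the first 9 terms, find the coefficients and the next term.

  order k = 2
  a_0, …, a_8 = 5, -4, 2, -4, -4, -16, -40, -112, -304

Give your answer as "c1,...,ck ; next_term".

  a_2 = 2·-4 + 2·5 = 2
  a_3 = 2·2 + 2·-4 = -4
  a_4 = 2·-4 + 2·2 = -4
  a_5 = 2·-4 + 2·-4 = -16
  a_6 = 2·-16 + 2·-4 = -40
  a_7 = 2·-40 + 2·-16 = -112
  a_8 = 2·-112 + 2·-40 = -304
  a_9 = 2·-304 + 2·-112 = -832

2,2 ; -832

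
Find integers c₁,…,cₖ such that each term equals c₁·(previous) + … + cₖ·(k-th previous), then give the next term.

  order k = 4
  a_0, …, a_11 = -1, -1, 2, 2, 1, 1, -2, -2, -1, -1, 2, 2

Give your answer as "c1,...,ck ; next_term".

  a_4 = 0·2 + 0·2 + 0·-1 + -1·-1 = 1
  a_5 = 0·1 + 0·2 + 0·2 + -1·-1 = 1
  a_6 = 0·1 + 0·1 + 0·2 + -1·2 = -2
  a_7 = 0·-2 + 0·1 + 0·1 + -1·2 = -2
  a_8 = 0·-2 + 0·-2 + 0·1 + -1·1 = -1
  a_9 = 0·-1 + 0·-2 + 0·-2 + -1·1 = -1
  a_10 = 0·-1 + 0·-1 + 0·-2 + -1·-2 = 2
  a_11 = 0·2 + 0·-1 + 0·-1 + -1·-2 = 2
  a_12 = 0·2 + 0·2 + 0·-1 + -1·-1 = 1

0,0,0,-1 ; 1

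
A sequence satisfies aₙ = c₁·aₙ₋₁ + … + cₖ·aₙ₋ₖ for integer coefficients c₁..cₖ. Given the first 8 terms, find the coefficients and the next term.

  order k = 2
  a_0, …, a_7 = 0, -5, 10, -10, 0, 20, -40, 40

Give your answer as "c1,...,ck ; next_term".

  a_2 = -2·-5 + -2·0 = 10
  a_3 = -2·10 + -2·-5 = -10
  a_4 = -2·-10 + -2·10 = 0
  a_5 = -2·0 + -2·-10 = 20
  a_6 = -2·20 + -2·0 = -40
  a_7 = -2·-40 + -2·20 = 40
  a_8 = -2·40 + -2·-40 = 0

-2,-2 ; 0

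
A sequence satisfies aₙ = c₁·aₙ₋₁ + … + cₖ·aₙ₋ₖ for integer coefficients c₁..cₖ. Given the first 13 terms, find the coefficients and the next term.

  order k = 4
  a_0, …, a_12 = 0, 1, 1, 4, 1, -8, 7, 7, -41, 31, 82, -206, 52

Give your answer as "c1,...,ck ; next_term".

  a_4 = 0·4 + -2·1 + 3·1 + -3·0 = 1
  a_5 = 0·1 + -2·4 + 3·1 + -3·1 = -8
  a_6 = 0·-8 + -2·1 + 3·4 + -3·1 = 7
  a_7 = 0·7 + -2·-8 + 3·1 + -3·4 = 7
  a_8 = 0·7 + -2·7 + 3·-8 + -3·1 = -41
  a_9 = 0·-41 + -2·7 + 3·7 + -3·-8 = 31
  a_10 = 0·31 + -2·-41 + 3·7 + -3·7 = 82
  a_11 = 0·82 + -2·31 + 3·-41 + -3·7 = -206
  a_12 = 0·-206 + -2·82 + 3·31 + -3·-41 = 52
  a_13 = 0·52 + -2·-206 + 3·82 + -3·31 = 565

0,-2,3,-3 ; 565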